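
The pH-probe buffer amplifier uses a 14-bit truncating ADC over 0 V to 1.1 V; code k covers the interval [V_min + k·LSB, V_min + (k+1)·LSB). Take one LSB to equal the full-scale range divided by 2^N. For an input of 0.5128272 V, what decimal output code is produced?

V_FS = 1.1 V. LSB = 1.1 V / 2^14 ≈ 67.14 µV.
(V_in − V_min) × 2^14/range = (0.5128272 − (0)) × 16384/1.1 = 7638.328.
Floor → code = 7638.

7638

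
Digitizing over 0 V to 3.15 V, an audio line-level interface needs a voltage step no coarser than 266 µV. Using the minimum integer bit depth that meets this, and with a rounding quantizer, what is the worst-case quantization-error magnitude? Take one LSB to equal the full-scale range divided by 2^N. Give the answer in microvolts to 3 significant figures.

Full-scale range = 3.15 V.
Required number of levels: 3.15/266 µV = 11842; smallest N with 2^N ≥ that is 14.
One LSB is 3.15 V / 16384 = 192.26 µV.
Half an LSB is 96.1 µV.

96.1 µV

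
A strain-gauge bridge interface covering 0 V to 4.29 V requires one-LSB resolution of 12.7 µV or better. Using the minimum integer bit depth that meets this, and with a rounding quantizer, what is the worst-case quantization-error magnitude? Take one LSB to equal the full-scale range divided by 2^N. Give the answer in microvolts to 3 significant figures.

V_FS = 4.29 V.
Need 2^N ≥ 4.29 V / 12.7 µV = 337800 → N_min = 19.
LSB = 4.29 V ÷ 2^19 = 4.29/524288 V = 8.1825 µV.
Max error for round-to-nearest is LSB/2 = 4.09 µV.

4.09 µV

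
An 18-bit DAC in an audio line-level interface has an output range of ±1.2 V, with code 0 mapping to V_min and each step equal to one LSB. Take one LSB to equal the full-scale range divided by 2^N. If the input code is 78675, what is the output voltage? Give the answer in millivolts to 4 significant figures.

The full-scale span is 1.2 − (-1.2) = 2.4 V. LSB = 2.4 V / 2^18.
V_out = -1.2 + 78675 × (2.4/262144) V
      = -1.2 + 0.720291 = -0.479709 V.

-479.7 mV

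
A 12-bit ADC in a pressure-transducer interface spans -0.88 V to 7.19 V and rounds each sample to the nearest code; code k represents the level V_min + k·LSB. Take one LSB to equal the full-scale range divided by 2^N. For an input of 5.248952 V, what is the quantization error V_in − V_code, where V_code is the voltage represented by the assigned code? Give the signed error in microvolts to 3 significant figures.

Range = 7.19 − (-0.88) = 8.07 V. LSB = 8.07 V / 2^12 ≈ 1.970 mV.
(5.248952 − (-0.88)) / LSB = 6.128952 × 4096/8.07 = 3110.8039. Nearest integer: k = 3111.
V_code = -0.88 + (3111/4096) × 8.07 = 5.249338379 V.
Error = V_in − V_code = 5.248952 − (5.249338379) = −386 µV.

−386 µV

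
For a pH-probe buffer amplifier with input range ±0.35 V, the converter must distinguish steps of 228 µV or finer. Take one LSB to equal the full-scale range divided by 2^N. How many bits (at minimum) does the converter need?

12 bits

Range = 0.35 − (-0.35) = 0.7 V.
0.7 V / 228 µV = 3070. Since 2^11 = 2048 and 2^12 = 4096, N = 12.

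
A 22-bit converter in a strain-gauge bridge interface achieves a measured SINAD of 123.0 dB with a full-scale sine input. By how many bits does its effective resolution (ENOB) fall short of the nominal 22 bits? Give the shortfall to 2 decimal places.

1.86 bits

N_eff = (123.0 − 1.76)/6.02 = 20.1395 bits.
Shortfall = 22 − 20.1395 = 1.8605 bits.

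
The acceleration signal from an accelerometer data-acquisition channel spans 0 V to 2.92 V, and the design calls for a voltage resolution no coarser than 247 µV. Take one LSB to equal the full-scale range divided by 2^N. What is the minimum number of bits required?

14 bits

Range is 2.92 V.
Need 2^N ≥ 2.92 V / 247 µV = 11820 → N_min = 14.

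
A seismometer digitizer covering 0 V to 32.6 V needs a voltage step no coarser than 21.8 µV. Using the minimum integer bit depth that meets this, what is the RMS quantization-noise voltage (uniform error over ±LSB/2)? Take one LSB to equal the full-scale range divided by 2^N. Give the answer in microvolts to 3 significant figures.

Range is 32.6 V.
Levels needed ≥ 32.6/21.8 µV = 1.495e6. 2^21 = 2097152 suffices, so N_min = 21.
LSB = 32.6 V ÷ 2^21 = 32.6/2097152 V = 15.545 µV.
V_rms = LSB/√12 = 4.49 µV.

4.49 µV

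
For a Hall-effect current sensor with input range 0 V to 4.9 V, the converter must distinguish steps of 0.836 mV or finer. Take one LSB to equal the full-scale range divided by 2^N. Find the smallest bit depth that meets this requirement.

Full-scale range = 4.9 V.
Required number of levels: 4.9/0.836 mV = 5861.2; smallest N with 2^N ≥ that is 13.

13 bits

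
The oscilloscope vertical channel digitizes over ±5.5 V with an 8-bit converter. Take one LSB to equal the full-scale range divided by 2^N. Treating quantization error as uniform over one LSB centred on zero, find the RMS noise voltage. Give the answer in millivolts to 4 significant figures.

12.40 mV

Span: 5.5 V − (-5.5 V) = 11 V.
Step size = 11/256 V = 42.9688 mV.
For a uniform distribution on [−LSB/2, +LSB/2], V_rms = LSB/√12 = 42.9688 mV/3.4641 = 12.40 mV.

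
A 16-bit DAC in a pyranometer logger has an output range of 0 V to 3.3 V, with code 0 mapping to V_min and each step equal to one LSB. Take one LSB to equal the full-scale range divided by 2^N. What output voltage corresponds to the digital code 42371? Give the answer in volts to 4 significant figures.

Full-scale range = 3.3 V. LSB = 3.3 V / 2^16.
V_out = V_min + code × LSB = 0 V + 42371 × 3.3 V / 65536
      = 0 + 2.13355 = 2.13355 V.

2.134 V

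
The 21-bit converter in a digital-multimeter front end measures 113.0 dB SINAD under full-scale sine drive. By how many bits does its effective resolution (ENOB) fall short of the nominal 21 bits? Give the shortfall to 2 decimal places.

2.52 bits

Effective bits = (113.0 − 1.76)/6.02 = 18.4784.
Lost resolution: 21 − 18.4784 = 2.5216 bits.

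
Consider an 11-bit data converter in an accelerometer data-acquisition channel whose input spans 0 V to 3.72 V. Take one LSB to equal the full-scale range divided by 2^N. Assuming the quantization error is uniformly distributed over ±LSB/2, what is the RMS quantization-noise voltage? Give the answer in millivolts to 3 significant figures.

Range is 3.72 V.
Step size = 3.72/2048 V = 1.8164 mV.
V_rms = LSB/√12 = 1.8164 mV / √12 = 0.524 mV.

0.524 mV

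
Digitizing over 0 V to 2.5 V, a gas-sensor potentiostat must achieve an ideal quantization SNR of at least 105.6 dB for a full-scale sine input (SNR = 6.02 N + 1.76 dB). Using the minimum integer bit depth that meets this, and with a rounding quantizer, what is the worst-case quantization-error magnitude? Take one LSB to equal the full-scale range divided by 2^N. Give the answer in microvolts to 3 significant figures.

4.77 µV

V_FS = 2.5 V.
Solving 6.02 N ≥ 105.6 − 1.76: N ≥ 17.249. Round up → N = 18.
LSB = 2.5 V / 2^18 = 9.5367 µV.
|e|_max = LSB/2 = 4.77 µV.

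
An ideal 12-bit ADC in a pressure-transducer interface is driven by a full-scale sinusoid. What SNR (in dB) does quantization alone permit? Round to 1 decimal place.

74.0 dB

Ideal quantization SNR: 6.02 × 12 + 1.76 dB = 74.0 dB.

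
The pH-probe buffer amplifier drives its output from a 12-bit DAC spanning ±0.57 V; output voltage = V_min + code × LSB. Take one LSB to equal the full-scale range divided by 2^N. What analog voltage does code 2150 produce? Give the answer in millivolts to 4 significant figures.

28.39 mV

Range = 0.57 − (-0.57) = 1.14 V. LSB = 1.14 V / 2^12.
V_out = -0.57 + 2150 × (1.14/4096) V
      = -0.57 + 0.598389 = 0.0283887 V.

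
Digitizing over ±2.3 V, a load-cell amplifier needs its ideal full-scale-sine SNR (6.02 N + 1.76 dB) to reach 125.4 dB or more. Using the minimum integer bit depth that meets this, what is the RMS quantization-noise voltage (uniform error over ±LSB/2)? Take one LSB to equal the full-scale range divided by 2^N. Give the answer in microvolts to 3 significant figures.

0.633 µV

Full-scale range = 2.3 V − (-2.3 V) = 4.6 V.
6.02 N + 1.76 ≥ 125.4 gives N ≥ 20.538, so the minimum integer is 21.
One LSB is 4.6 V / 2097152 = 2.1935 µV.
RMS noise = LSB/√12 = 0.633 µV.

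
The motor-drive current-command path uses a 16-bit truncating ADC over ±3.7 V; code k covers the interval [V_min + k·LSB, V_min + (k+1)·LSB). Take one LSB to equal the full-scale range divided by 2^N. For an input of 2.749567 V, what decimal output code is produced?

Full-scale range = 3.7 V − (-3.7 V) = 7.4 V. LSB = 7.4 V / 2^16 ≈ 112.9 µV.
V_in − V_min = 2.749567 − (-3.7) = 6.449567 V.
Divide by LSB: 6.449567 × 65536/7.4 = 57118.7599.
Truncating gives code 57118.

57118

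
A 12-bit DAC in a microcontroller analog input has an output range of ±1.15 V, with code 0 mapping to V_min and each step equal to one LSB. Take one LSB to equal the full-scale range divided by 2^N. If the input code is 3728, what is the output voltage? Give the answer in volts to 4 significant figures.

Span: 1.15 V − (-1.15 V) = 2.3 V. LSB = 2.3 V / 2^12.
Output = V_min + (3728/4096) × range = -1.15 + 0.910156 × 2.3 V
      = -1.15 V + 2.09336 V = 0.943359 V.

0.9434 V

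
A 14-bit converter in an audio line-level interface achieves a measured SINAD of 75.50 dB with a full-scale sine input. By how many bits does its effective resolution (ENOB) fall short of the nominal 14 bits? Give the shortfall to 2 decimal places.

ENOB = (SINAD − 1.76)/6.02 = (75.50 − 1.76)/6.02 = 12.2492 bits.
Lost resolution: 14 − 12.2492 = 1.7508 bits.

1.75 bits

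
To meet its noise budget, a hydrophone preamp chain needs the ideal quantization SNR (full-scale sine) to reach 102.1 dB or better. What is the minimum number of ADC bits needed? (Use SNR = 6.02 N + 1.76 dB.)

Required N = ⌈(102.1 − 1.76)/6.02⌉ = ⌈16.668⌉ = 17.

17 bits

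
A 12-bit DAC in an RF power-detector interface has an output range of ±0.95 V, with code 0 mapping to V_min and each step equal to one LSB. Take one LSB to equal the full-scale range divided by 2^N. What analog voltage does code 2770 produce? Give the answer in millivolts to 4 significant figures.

334.9 mV

The full-scale span is 0.95 − (-0.95) = 1.9 V. LSB = 1.9 V / 2^12.
V_out = -0.95 + 2770 × (1.9/4096) V
      = -0.95 + 1.28491 = 0.334912 V.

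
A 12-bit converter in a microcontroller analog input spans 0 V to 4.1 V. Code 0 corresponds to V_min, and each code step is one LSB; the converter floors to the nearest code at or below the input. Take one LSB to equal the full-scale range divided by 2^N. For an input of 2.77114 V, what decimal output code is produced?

Span = 4.1 V. LSB = 4.1 V / 2^12 ≈ 1.001 mV.
V_in − V_min = 2.77114 − (0) = 2.77114 V.
Divide by LSB: 2.77114 × 4096/4.1 = 2768.4364.
Truncating gives code 2768.

2768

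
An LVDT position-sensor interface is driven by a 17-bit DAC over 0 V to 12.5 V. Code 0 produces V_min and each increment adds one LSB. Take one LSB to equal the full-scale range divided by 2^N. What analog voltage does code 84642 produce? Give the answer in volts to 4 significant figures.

8.072 V

Full-scale range = 12.5 V. LSB = 12.5 V / 2^17.
V_out = 0 + 84642 × (12.5/131072) V
      = 0 + 8.07209 = 8.07209 V.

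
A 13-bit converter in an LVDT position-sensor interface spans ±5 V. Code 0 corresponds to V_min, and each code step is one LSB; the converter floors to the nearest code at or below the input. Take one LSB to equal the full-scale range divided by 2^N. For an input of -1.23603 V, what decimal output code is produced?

3083

Range = 5 − (-5) = 10 V. LSB = 10 V / 2^13 ≈ 1.221 mV.
code = ⌊(V_in − V_min)/LSB⌋ = ⌊(V_in − V_min) × 2^13 / range⌋
     = ⌊(-1.23603 − (-5)) × 8192 / 10⌋ = ⌊3.76397 × 8192/10⌋
     = ⌊3083.444⌋ = 3083.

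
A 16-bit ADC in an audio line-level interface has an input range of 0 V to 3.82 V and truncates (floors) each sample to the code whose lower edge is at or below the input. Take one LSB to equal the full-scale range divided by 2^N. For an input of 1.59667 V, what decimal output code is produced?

Range is 3.82 V. LSB = 3.82 V / 2^16 ≈ 58.29 µV.
V_in − V_min = 1.59667 − (0) = 1.59667 V.
Divide by LSB: 1.59667 × 65536/3.82 = 27392.5040.
Truncating gives code 27392.

27392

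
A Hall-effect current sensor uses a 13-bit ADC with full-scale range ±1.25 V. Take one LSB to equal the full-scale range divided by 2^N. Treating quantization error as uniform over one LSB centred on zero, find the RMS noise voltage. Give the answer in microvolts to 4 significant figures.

Range = 1.25 − (-1.25) = 2.5 V.
Step size = 2.5/8192 V = 305.176 µV.
V_rms = LSB/√12 = 305.176 µV / √12 = 88.10 µV.

88.10 µV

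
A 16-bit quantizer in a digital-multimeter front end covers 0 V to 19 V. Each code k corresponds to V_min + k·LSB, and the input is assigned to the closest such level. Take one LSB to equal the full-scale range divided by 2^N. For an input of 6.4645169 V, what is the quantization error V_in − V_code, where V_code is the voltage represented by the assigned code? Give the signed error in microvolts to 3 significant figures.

−52.2 µV

Full-scale range = 19 V. LSB = 19 V / 2^16 ≈ 289.9 µV.
(6.4645169 − (0)) / LSB = 6.4645169 × 65536/19 = 22297.8200. Nearest integer: k = 22298.
Reconstructed level: 0 + 22298 × 19/65536 V = 6.4645690918 V.
V_in − V_code = 6.4645169 − (6.4645690918) = −52.2 µV.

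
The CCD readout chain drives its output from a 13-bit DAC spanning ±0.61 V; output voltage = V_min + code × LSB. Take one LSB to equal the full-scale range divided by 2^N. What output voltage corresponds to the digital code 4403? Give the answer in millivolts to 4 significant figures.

Span: 0.61 V − (-0.61 V) = 1.22 V. LSB = 1.22 V / 2^13.
V_out = -0.61 + 4403 × (1.22/8192) V
      = -0.61 + 0.655720 = 0.0457202 V.

45.72 mV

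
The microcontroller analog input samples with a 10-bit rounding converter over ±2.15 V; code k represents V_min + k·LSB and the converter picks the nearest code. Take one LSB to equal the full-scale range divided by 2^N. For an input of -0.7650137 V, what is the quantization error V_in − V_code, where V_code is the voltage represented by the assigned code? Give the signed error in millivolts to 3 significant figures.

−0.756 mV

Full-scale range = 2.15 V − (-2.15 V) = 4.3 V. LSB = 4.3 V / 2^10 ≈ 4.199 mV.
(V_in − V_min)/LSB = (-0.7650137 − (-2.15)) × 1024/4.3 = 329.8200 → nearest code k = 330.
V_code = -2.15 + (330/1024) × 4.3 = -0.7642578125 V.
Error = V_in − V_code = -0.7650137 − (-0.7642578125) = −0.756 mV.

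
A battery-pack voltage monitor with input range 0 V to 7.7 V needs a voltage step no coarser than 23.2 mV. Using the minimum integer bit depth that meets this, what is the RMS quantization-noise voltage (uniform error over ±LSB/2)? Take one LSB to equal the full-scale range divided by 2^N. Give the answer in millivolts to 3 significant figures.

V_FS = 7.7 V.
7.7 V / 23.2 mV = 331.9. Since 2^8 = 256 and 2^9 = 512, N = 9.
LSB = 7.7 V / 2^9 = 15.039 mV.
V_rms = LSB/√12 = 4.34 mV.

4.34 mV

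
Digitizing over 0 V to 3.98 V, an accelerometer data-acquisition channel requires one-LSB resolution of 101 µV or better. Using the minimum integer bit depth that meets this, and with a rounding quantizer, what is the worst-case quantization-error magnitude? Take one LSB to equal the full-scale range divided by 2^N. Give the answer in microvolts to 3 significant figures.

30.4 µV

Span = 3.98 V.
Required number of levels: 3.98/101 µV = 39406; smallest N with 2^N ≥ that is 16.
LSB = 3.98 V ÷ 2^16 = 3.98/65536 V = 60.730 µV.
Max error for round-to-nearest is LSB/2 = 30.4 µV.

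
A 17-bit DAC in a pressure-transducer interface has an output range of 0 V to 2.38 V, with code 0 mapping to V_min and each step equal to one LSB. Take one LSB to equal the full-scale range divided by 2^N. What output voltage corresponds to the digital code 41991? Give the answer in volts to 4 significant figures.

Span = 2.38 V. LSB = 2.38 V / 2^17.
V_out = V_min + code × LSB = 0 V + 41991 × 2.38 V / 131072
      = 0 + 0.762471 = 0.762471 V.

0.7625 V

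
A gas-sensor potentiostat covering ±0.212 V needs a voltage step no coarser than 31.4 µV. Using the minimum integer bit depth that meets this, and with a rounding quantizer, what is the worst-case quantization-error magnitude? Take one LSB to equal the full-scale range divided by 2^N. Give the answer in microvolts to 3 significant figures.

Span: 0.212 V − (-0.212 V) = 0.424 V.
Required number of levels: 0.424/31.4 µV = 13503; smallest N with 2^N ≥ that is 14.
One LSB is 0.424 V / 16384 = 25.879 µV.
|e|_max = LSB/2 = 12.9 µV.

12.9 µV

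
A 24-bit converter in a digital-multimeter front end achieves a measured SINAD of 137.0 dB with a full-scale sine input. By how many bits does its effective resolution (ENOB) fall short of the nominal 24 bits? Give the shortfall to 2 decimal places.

1.53 bits

N_eff = (137.0 − 1.76)/6.02 = 22.4651 bits.
Lost resolution: 24 − 22.4651 = 1.5349 bits.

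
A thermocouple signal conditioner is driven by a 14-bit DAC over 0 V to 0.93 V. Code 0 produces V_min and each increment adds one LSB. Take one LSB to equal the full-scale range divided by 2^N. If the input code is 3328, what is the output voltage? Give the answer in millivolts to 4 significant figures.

188.9 mV

Span = 0.93 V. LSB = 0.93 V / 2^14.
V_out = V_min + code × LSB = 0 V + 3328 × 0.93 V / 16384
      = 0 V + 0.188906 V = 0.188906 V.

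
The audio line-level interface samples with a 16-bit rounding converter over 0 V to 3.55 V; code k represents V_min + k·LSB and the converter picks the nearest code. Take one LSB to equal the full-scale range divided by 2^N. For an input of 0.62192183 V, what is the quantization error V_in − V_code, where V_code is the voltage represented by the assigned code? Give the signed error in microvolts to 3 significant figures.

+11.0 µV

V_FS = 3.55 V. LSB = 3.55 V / 2^16 ≈ 54.17 µV.
(0.62192183 − (0)) / LSB = 0.62192183 × 65536/3.55 = 11481.2025. Nearest integer: k = 11481.
V_code = V_min + k × range/2^16 = 0 + 11481 × 3.55/65536 = 0.62191085815 V.
e = 0.62192183 − (0.62191085815) = +11.0 µV.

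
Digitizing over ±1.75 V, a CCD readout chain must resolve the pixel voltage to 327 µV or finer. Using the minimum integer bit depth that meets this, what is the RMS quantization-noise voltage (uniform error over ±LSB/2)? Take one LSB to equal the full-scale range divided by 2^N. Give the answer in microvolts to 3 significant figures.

61.7 µV

Full-scale range = 1.75 V − (-1.75 V) = 3.5 V.
3.5 V / 327 µV = 10700. Since 2^13 = 8192 and 2^14 = 16384, N = 14.
LSB = 3.5 V / 2^14 = 213.62 µV.
RMS noise = LSB/√12 = 61.7 µV.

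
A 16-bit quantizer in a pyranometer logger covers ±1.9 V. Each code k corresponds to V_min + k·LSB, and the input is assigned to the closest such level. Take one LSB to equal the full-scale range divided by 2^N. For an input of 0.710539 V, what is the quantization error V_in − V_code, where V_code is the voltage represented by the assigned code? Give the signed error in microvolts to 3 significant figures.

Range = 1.9 − (-1.9) = 3.8 V. LSB = 3.8 V / 2^16 ≈ 57.98 µV.
Position in LSBs: (0.710539 − (-1.9)) × 65536/3.8 = 45022.1800; rounding gives k = 45022.
V_code = -1.9 + (45022/65536) × 3.8 = 0.71052856445 V.
e = 0.710539 − (0.71052856445) = +10.4 µV.

+10.4 µV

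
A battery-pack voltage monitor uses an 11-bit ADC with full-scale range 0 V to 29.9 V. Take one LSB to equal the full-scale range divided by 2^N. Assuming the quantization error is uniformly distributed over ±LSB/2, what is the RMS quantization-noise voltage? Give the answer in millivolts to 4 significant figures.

4.215 mV

Span = 29.9 V.
LSB = 29.9 V ÷ 2^11 = 29.9/2048 V = 14.5996 mV.
For a uniform distribution on [−LSB/2, +LSB/2], V_rms = LSB/√12 = 14.5996 mV/3.4641 = 4.215 mV.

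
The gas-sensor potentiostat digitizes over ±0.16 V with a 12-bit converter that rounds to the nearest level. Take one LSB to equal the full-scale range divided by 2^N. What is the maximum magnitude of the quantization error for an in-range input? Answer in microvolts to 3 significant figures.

Full-scale range = 0.16 V − (-0.16 V) = 0.32 V.
Step size = 0.32/4096 V = 78.125 µV.
|e|_max = LSB/2 = 39.1 µV.

39.1 µV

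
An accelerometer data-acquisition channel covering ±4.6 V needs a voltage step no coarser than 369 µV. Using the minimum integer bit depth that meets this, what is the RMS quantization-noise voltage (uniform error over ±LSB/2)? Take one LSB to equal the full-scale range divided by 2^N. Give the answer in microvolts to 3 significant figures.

Span: 4.6 V − (-4.6 V) = 9.2 V.
Required number of levels: 9.2/369 µV = 24932; smallest N with 2^N ≥ that is 15.
LSB = 9.2 V ÷ 2^15 = 9.2/32768 V = 280.76 µV.
V_rms = LSB/√12 = 81.0 µV.

81.0 µV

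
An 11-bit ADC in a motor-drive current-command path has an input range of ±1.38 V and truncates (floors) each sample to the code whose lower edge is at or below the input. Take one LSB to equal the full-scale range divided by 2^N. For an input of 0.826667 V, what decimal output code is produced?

Range = 1.38 − (-1.38) = 2.76 V. LSB = 2.76 V / 2^11 ≈ 1.348 mV.
V_in − V_min = 0.826667 − (-1.38) = 2.206667 V.
Divide by LSB: 2.206667 × 2048/2.76 = 1637.4109.
Truncating gives code 1637.

1637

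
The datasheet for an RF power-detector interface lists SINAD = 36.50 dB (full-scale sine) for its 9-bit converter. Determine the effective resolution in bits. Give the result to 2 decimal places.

5.77 bits

ENOB = (SINAD − 1.76) / 6.02 = (36.50 − 1.76) / 6.02 = 34.74 / 6.02 = 5.7708.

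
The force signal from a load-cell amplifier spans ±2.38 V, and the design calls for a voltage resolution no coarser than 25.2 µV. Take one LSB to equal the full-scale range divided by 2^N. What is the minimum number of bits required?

18 bits

Range = 2.38 − (-2.38) = 4.76 V.
Required number of levels: 4.76/25.2 µV = 188890; smallest N with 2^N ≥ that is 18.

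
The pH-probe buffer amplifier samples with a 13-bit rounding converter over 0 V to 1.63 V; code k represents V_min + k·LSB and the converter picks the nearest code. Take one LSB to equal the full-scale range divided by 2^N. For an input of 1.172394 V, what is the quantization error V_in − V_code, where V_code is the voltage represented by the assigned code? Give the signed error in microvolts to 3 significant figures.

Full-scale range = 1.63 V. LSB = 1.63 V / 2^13 ≈ 199.0 µV.
Position in LSBs: (1.172394 − (0)) × 8192/1.63 = 5892.1789; rounding gives k = 5892.
V_code = 0 + (5892/8192) × 1.63 = 1.172358398 V.
Error = V_in − V_code = 1.172394 − (1.172358398) = +35.6 µV.

+35.6 µV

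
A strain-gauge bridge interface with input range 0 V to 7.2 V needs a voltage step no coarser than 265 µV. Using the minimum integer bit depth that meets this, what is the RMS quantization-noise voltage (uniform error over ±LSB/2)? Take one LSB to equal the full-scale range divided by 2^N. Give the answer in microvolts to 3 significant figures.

V_FS = 7.2 V.
Required number of levels: 7.2/265 µV = 27170; smallest N with 2^N ≥ that is 15.
One LSB is 7.2 V / 32768 = 219.73 µV.
RMS noise = LSB/√12 = 63.4 µV.

63.4 µV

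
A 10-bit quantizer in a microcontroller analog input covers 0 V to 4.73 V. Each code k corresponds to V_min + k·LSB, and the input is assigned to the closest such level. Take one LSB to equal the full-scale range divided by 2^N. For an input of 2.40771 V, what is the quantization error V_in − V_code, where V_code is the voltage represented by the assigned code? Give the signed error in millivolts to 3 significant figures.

+1.14 mV

Span = 4.73 V. LSB = 4.73 V / 2^10 ≈ 4.619 mV.
Position in LSBs: (2.40771 − (0)) × 1024/4.73 = 521.2463; rounding gives k = 521.
Reconstructed level: 0 + 521 × 4.73/1024 V = 2.406572266 V.
Error = V_in − V_code = 2.40771 − (2.406572266) = +1.14 mV.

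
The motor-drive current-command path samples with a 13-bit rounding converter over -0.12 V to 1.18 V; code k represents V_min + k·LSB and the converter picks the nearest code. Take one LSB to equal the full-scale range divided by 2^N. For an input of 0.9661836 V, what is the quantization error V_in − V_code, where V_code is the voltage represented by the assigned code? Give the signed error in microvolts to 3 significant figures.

−59.1 µV

The full-scale span is 1.18 − (-0.12) = 1.3 V. LSB = 1.3 V / 2^13 ≈ 158.7 µV.
(0.9661836 − (-0.12)) / LSB = 1.0861836 × 8192/1.3 = 6844.6277. Nearest integer: k = 6845.
Reconstructed level: -0.12 + 6845 × 1.3/8192 V = 0.9662426758 V.
Error = V_in − V_code = 0.9661836 − (0.9662426758) = −59.1 µV.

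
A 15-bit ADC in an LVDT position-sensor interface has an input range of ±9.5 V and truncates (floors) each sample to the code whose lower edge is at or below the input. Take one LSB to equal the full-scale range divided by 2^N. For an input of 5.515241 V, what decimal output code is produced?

The full-scale span is 9.5 − (-9.5) = 19 V. LSB = 19 V / 2^15 ≈ 0.5798 mV.
V_in − V_min = 5.515241 − (-9.5) = 15.015241 V.
Divide by LSB: 15.015241 × 32768/19 = 25895.7588.
Truncating gives code 25895.

25895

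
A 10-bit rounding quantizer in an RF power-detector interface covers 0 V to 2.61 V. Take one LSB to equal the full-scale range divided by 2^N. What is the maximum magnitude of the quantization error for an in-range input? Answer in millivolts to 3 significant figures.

1.27 mV

Full-scale range = 2.61 V.
LSB = 2.61 V / 2^10 = 2.5488 mV.
Worst-case error for round-to-nearest is half an LSB: 1.27 mV.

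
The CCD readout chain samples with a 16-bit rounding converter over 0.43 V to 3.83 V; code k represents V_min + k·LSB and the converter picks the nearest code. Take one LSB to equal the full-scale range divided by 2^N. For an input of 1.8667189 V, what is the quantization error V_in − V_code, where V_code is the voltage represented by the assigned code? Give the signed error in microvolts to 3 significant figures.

+9.31 µV

Full-scale range = 3.83 V − (0.43 V) = 3.4 V. LSB = 3.4 V / 2^16 ≈ 51.88 µV.
(1.8667189 − (0.43)) / LSB = 1.4367189 × 65536/3.4 = 27693.1794. Nearest integer: k = 27693.
Reconstructed level: 0.43 + 27693 × 3.4/65536 V = 1.8667095947 V.
V_in − V_code = 1.8667189 − (1.8667095947) = +9.31 µV.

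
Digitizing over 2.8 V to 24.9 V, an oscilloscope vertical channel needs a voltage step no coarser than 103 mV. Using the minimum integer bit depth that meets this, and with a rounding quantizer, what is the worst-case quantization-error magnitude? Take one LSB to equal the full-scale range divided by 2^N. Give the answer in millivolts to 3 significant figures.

43.2 mV

Range = 24.9 − (2.8) = 22.1 V.
22.1 V / 103 mV = 214.6. Since 2^7 = 128 and 2^8 = 256, N = 8.
Step size = 22.1/256 V = 86.328 mV.
|e|_max = LSB/2 = 43.2 mV.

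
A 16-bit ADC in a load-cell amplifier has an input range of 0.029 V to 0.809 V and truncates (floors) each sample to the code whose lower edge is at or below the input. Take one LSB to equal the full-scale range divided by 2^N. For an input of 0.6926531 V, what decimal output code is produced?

The full-scale span is 0.809 − (0.029) = 0.78 V. LSB = 0.78 V / 2^16 ≈ 11.90 µV.
code = ⌊(V_in − V_min)/LSB⌋ = ⌊(V_in − V_min) × 2^16 / range⌋
     = ⌊(0.6926531 − (0.029)) × 65536 / 0.78⌋ = ⌊0.6636531 × 65536/0.78⌋
     = ⌊55760.474⌋ = 55760.

55760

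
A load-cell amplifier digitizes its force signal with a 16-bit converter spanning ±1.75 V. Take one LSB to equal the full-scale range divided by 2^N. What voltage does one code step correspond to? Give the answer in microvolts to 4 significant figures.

53.41 µV

Range = 1.75 − (-1.75) = 3.5 V.
Number of codes = 2^16 = 65536.
LSB = 3.5 V ÷ 2^16 = 3.5/65536 V = 53.41 µV.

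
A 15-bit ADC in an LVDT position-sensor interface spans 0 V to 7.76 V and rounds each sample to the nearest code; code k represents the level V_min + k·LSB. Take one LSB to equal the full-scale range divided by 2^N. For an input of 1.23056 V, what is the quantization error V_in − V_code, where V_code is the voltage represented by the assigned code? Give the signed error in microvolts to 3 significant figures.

Full-scale range = 7.76 V. LSB = 7.76 V / 2^15 ≈ 236.8 µV.
(V_in − V_min)/LSB = (1.23056 − (0)) × 32768/7.76 = 5196.2616 → nearest code k = 5196.
Reconstructed level: 0 + 5196 × 7.76/32768 V = 1.2304980469 V.
e = 1.23056 − (1.2304980469) = +62.0 µV.

+62.0 µV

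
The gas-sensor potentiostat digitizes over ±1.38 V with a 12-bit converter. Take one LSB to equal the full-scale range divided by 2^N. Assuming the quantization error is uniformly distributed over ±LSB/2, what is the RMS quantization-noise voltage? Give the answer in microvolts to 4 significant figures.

194.5 µV

Range = 1.38 − (-1.38) = 2.76 V.
Step size = 2.76/4096 V = 0.673828 mV.
RMS of a uniform error over width LSB is LSB/√12 = 194.5 µV.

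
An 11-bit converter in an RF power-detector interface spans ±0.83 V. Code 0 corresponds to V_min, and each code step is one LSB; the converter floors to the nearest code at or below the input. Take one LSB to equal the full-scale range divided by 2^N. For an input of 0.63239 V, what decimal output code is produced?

Full-scale range = 0.83 V − (-0.83 V) = 1.66 V. LSB = 1.66 V / 2^11 ≈ 0.8105 mV.
code = ⌊(V_in − V_min)/LSB⌋ = ⌊(V_in − V_min) × 2^11 / range⌋
     = ⌊(0.63239 − (-0.83)) × 2048 / 1.66⌋ = ⌊1.46239 × 2048/1.66⌋
     = ⌊1804.202⌋ = 1804.

1804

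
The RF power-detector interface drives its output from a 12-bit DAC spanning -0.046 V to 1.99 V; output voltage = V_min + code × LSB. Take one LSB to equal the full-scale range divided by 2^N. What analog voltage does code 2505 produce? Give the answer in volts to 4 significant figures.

1.199 V

Range = 1.99 − (-0.046) = 2.036 V. LSB = 2.036 V / 2^12.
V_out = -0.046 + 2505 × (2.036/4096) V
      = -0.046 V + 1.24516 V = 1.19916 V.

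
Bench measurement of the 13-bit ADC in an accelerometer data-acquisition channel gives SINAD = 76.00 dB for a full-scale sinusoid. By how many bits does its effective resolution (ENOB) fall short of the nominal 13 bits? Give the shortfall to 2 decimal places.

ENOB = (SINAD − 1.76)/6.02 = (76.00 − 1.76)/6.02 = 12.3322 bits.
Shortfall = 13 − 12.3322 = 0.6678 bits.

0.67 bits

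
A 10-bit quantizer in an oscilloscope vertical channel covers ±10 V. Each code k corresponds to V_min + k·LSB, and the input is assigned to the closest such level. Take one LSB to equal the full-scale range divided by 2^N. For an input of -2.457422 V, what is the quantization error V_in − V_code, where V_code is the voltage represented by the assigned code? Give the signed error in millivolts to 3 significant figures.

Full-scale range = 10 V − (-10 V) = 20 V. LSB = 20 V / 2^10 ≈ 19.53 mV.
Position in LSBs: (-2.457422 − (-10)) × 1024/20 = 386.1800; rounding gives k = 386.
V_code = V_min + k × range/2^10 = -10 + 386 × 20/1024 = -2.460937500 V.
V_in − V_code = -2.457422 − (-2.460937500) = +3.52 mV.

+3.52 mV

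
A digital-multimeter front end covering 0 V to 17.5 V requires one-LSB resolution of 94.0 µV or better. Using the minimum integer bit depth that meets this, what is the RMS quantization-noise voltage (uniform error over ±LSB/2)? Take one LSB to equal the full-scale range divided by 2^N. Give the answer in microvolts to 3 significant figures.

V_FS = 17.5 V.
Levels needed ≥ 17.5/94.0 µV = 186200. 2^18 = 262144 suffices, so N_min = 18.
One LSB is 17.5 V / 262144 = 66.757 µV.
V_rms = LSB/√12 = 19.3 µV.

19.3 µV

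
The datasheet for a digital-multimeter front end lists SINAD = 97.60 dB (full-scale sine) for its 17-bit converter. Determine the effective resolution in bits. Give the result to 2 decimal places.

15.92 bits

(97.60 − 1.76) / 6.02 = 95.84/6.02 = 15.9203 effective bits.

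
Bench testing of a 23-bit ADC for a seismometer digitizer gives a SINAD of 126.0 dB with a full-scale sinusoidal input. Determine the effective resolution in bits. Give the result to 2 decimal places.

(126.0 − 1.76) / 6.02 = 124.24/6.02 = 20.6379 effective bits.

20.64 bits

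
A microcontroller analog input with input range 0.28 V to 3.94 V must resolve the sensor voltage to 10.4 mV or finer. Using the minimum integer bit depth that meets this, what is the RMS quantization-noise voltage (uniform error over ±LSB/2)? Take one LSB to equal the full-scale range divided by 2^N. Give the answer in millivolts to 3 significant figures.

Span: 3.94 V − (0.28 V) = 3.66 V.
3.66 V / 10.4 mV = 351.9. Since 2^8 = 256 and 2^9 = 512, N = 9.
LSB = 3.66 V / 2^9 = 7.1484 mV.
V_rms = LSB/√12 = 2.06 mV.

2.06 mV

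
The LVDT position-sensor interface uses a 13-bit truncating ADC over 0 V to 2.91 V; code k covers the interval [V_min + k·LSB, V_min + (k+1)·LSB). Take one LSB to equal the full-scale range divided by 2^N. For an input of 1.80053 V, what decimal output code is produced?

5068

Span = 2.91 V. LSB = 2.91 V / 2^13 ≈ 355.2 µV.
V_in − V_min = 1.80053 − (0) = 1.80053 V.
Divide by LSB: 1.80053 × 8192/2.91 = 5068.7085.
Truncating gives code 5068.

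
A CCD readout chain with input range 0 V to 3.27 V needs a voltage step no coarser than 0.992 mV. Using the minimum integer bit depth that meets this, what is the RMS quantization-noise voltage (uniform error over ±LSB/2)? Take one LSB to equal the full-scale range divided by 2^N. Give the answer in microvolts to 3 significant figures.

230 µV

Range is 3.27 V.
Levels needed ≥ 3.27/0.992 mV = 3296. 2^12 = 4096 suffices, so N_min = 12.
One LSB is 3.27 V / 4096 = 0.79834 mV.
σ_q = LSB/√12 = 0.79834 mV/3.4641 = 230 µV.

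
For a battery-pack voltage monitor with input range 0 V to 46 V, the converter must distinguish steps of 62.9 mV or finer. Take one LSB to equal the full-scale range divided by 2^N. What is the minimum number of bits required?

10 bits

V_FS = 46 V.
46 V / 62.9 mV = 731.3. Since 2^9 = 512 and 2^10 = 1024, N = 10.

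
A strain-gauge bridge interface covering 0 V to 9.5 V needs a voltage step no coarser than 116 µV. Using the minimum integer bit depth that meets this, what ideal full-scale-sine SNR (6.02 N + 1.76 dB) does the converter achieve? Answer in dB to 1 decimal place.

Range is 9.5 V.
9.5 V / 116 µV = 81900. Since 2^16 = 65536 and 2^17 = 131072, N = 17.
SNR = 6.02 × 17 + 1.76 = 104.10 dB.

104.1 dB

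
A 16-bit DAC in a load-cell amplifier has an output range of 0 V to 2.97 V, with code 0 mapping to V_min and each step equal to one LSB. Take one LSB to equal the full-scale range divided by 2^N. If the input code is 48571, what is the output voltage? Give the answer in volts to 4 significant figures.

Range is 2.97 V. LSB = 2.97 V / 2^16.
V_out = V_min + code × LSB = 0 V + 48571 × 2.97 V / 65536
      = 0 V + 2.20117 V = 2.20117 V.

2.201 V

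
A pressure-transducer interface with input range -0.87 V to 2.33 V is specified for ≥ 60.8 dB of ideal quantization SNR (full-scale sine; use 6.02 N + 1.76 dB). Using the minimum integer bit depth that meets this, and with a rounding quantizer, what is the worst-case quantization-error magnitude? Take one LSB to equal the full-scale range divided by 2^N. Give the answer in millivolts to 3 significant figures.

Span: 2.33 V − (-0.87 V) = 3.2 V.
N ≥ (60.8 − 1.76)/6.02 = 9.807 → N_min = 10.
One LSB is 3.2 V / 1024 = 3.1250 mV.
Max error for round-to-nearest is LSB/2 = 1.56 mV.

1.56 mV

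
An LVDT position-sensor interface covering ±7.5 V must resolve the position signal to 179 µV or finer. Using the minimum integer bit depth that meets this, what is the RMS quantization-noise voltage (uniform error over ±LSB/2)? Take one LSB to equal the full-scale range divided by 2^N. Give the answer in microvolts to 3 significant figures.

The full-scale span is 7.5 − (-7.5) = 15 V.
Levels needed ≥ 15/179 µV = 83800. 2^17 = 131072 suffices, so N_min = 17.
LSB = 15 V / 2^17 = 114.44 µV.
σ_q = LSB/√12 = 114.44 µV/3.4641 = 33.0 µV.

33.0 µV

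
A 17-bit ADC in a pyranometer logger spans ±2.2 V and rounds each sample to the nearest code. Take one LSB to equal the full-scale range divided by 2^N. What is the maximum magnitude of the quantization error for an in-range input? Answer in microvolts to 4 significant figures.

16.78 µV

The full-scale span is 2.2 − (-2.2) = 4.4 V.
One LSB is 4.4 V / 131072 = 33.5693 µV.
|e|_max = LSB/2 = 16.78 µV.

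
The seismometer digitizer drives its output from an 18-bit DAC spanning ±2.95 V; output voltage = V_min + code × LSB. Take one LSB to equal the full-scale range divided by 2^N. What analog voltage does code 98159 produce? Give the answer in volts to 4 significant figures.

Span: 2.95 V − (-2.95 V) = 5.9 V. LSB = 5.9 V / 2^18.
V_out = -2.95 + 98159 × (5.9/262144) V
      = -2.95 V + 2.20924 V = -0.740763 V.

-0.7408 V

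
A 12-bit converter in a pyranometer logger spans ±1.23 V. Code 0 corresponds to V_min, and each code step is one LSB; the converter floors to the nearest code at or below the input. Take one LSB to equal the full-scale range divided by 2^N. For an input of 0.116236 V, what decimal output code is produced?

Range = 1.23 − (-1.23) = 2.46 V. LSB = 2.46 V / 2^12 ≈ 0.6006 mV.
(V_in − V_min) × 2^12/range = (0.116236 − (-1.23)) × 4096/2.46 = 2241.538.
Floor → code = 2241.

2241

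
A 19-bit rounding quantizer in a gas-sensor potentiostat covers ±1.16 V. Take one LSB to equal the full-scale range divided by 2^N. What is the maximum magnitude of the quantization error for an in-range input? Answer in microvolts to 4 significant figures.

Full-scale range = 1.16 V − (-1.16 V) = 2.32 V.
One LSB is 2.32 V / 524288 = 4.42505 µV.
|e|_max = LSB/2 = 2.213 µV.

2.213 µV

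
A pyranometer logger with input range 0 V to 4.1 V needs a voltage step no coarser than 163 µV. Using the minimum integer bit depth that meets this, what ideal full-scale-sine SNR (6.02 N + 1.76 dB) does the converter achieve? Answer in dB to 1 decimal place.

92.1 dB

V_FS = 4.1 V.
Levels needed ≥ 4.1/163 µV = 25150. 2^15 = 32768 suffices, so N_min = 15.
SNR = 6.02 × 15 + 1.76 = 92.06 dB.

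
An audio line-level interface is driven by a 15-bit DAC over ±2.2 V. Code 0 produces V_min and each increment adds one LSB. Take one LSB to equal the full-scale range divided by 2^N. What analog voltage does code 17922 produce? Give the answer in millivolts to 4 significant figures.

206.5 mV

Span: 2.2 V − (-2.2 V) = 4.4 V. LSB = 4.4 V / 2^15.
Output = V_min + (17922/32768) × range = -2.2 + 0.546936 × 4.4 V
      = -2.2 + 2.40652 = 0.206519 V.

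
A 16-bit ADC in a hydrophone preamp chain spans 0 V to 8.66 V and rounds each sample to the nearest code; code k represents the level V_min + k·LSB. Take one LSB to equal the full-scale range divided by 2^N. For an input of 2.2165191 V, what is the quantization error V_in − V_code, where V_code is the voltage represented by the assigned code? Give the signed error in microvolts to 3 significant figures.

−15.9 µV

Span = 8.66 V. LSB = 8.66 V / 2^16 ≈ 132.1 µV.
(2.2165191 − (0)) / LSB = 2.2165191 × 65536/8.66 = 16773.8794. Nearest integer: k = 16774.
V_code = 0 + (16774/65536) × 8.66 = 2.2165350342 V.
Error = V_in − V_code = 2.2165191 − (2.2165350342) = −15.9 µV.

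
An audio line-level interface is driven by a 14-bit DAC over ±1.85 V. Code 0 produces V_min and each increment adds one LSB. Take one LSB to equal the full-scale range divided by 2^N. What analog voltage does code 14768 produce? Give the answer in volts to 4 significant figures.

Span: 1.85 V − (-1.85 V) = 3.7 V. LSB = 3.7 V / 2^14.
Output = V_min + (14768/16384) × range = -1.85 + 0.901367 × 3.7 V
      = -1.85 V + 3.33506 V = 1.48506 V.

1.485 V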